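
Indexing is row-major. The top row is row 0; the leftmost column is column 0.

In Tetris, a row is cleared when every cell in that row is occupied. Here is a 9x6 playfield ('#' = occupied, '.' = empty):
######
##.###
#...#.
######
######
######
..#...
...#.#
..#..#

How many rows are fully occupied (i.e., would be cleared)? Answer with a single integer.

Answer: 4

Derivation:
Check each row:
  row 0: 0 empty cells -> FULL (clear)
  row 1: 1 empty cell -> not full
  row 2: 4 empty cells -> not full
  row 3: 0 empty cells -> FULL (clear)
  row 4: 0 empty cells -> FULL (clear)
  row 5: 0 empty cells -> FULL (clear)
  row 6: 5 empty cells -> not full
  row 7: 4 empty cells -> not full
  row 8: 4 empty cells -> not full
Total rows cleared: 4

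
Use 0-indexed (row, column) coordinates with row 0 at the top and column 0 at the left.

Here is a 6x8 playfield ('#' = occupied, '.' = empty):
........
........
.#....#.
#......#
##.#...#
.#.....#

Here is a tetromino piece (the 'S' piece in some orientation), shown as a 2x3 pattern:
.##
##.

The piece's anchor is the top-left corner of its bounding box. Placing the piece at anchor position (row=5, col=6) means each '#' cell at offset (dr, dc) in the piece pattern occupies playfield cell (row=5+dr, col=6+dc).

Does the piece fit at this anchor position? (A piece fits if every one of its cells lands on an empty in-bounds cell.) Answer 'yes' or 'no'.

Answer: no

Derivation:
Check each piece cell at anchor (5, 6):
  offset (0,1) -> (5,7): occupied ('#') -> FAIL
  offset (0,2) -> (5,8): out of bounds -> FAIL
  offset (1,0) -> (6,6): out of bounds -> FAIL
  offset (1,1) -> (6,7): out of bounds -> FAIL
All cells valid: no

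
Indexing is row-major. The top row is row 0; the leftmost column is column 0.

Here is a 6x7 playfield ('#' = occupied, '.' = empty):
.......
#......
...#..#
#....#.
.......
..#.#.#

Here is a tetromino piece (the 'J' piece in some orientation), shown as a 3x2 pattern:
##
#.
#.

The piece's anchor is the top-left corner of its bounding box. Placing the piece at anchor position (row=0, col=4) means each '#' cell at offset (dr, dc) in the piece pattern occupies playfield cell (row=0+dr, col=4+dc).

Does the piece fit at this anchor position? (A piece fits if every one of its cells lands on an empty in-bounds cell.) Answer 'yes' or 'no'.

Answer: yes

Derivation:
Check each piece cell at anchor (0, 4):
  offset (0,0) -> (0,4): empty -> OK
  offset (0,1) -> (0,5): empty -> OK
  offset (1,0) -> (1,4): empty -> OK
  offset (2,0) -> (2,4): empty -> OK
All cells valid: yes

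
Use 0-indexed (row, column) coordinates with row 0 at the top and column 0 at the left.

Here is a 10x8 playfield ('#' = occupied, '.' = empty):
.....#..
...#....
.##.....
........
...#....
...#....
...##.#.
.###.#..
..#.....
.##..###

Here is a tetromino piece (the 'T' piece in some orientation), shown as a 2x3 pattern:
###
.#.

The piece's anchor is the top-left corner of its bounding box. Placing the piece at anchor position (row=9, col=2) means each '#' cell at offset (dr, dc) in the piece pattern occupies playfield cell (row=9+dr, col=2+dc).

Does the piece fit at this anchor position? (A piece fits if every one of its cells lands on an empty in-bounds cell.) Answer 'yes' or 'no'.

Check each piece cell at anchor (9, 2):
  offset (0,0) -> (9,2): occupied ('#') -> FAIL
  offset (0,1) -> (9,3): empty -> OK
  offset (0,2) -> (9,4): empty -> OK
  offset (1,1) -> (10,3): out of bounds -> FAIL
All cells valid: no

Answer: no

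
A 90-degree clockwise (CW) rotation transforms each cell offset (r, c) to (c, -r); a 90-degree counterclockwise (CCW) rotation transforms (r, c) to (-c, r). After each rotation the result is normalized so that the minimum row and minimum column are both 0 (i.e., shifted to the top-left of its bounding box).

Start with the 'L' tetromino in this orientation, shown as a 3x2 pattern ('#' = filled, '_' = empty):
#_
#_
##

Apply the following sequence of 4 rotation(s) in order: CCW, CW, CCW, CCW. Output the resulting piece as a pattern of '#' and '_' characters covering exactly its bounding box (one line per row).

Answer: ##
_#
_#

Derivation:
Start:
#_
#_
##
After rotation 1 (CCW):
__#
###
After rotation 2 (CW):
#_
#_
##
After rotation 3 (CCW):
__#
###
After rotation 4 (CCW):
##
_#
_#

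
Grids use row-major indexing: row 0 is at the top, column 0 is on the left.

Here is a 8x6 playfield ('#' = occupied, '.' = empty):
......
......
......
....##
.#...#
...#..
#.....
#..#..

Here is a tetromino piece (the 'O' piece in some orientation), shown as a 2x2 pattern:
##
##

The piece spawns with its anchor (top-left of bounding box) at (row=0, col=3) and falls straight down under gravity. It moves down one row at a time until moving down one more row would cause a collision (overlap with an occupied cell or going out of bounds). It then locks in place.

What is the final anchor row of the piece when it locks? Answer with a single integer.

Spawn at (row=0, col=3). Try each row:
  row 0: fits
  row 1: fits
  row 2: blocked -> lock at row 1

Answer: 1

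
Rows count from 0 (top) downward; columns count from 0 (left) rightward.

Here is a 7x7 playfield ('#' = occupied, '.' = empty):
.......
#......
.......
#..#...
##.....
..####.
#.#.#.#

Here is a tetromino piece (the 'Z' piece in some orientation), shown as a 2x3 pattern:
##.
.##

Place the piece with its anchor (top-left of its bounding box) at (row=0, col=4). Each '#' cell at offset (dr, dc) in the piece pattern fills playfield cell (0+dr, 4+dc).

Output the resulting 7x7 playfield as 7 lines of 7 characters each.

Answer: ....##.
#....##
.......
#..#...
##.....
..####.
#.#.#.#

Derivation:
Fill (0+0,4+0) = (0,4)
Fill (0+0,4+1) = (0,5)
Fill (0+1,4+1) = (1,5)
Fill (0+1,4+2) = (1,6)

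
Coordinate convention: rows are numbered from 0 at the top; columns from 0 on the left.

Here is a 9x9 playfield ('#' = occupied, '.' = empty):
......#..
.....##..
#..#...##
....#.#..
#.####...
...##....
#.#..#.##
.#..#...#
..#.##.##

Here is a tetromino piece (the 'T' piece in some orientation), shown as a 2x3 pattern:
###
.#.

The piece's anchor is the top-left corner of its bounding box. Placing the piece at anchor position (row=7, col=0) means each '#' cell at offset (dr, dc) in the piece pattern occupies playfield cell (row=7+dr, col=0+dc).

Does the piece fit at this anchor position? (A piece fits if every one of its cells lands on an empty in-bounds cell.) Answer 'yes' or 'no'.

Answer: no

Derivation:
Check each piece cell at anchor (7, 0):
  offset (0,0) -> (7,0): empty -> OK
  offset (0,1) -> (7,1): occupied ('#') -> FAIL
  offset (0,2) -> (7,2): empty -> OK
  offset (1,1) -> (8,1): empty -> OK
All cells valid: no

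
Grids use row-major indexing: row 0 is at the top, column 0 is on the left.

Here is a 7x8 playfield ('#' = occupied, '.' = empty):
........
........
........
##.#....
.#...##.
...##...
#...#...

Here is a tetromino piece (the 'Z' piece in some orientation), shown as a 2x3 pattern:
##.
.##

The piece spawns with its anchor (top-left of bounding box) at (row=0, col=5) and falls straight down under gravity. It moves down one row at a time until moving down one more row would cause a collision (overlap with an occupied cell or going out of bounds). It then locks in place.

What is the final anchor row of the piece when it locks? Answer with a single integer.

Answer: 2

Derivation:
Spawn at (row=0, col=5). Try each row:
  row 0: fits
  row 1: fits
  row 2: fits
  row 3: blocked -> lock at row 2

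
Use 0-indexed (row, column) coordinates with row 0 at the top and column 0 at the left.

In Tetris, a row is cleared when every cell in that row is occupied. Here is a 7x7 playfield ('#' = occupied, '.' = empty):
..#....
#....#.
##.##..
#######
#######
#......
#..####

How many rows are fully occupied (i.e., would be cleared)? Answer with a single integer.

Answer: 2

Derivation:
Check each row:
  row 0: 6 empty cells -> not full
  row 1: 5 empty cells -> not full
  row 2: 3 empty cells -> not full
  row 3: 0 empty cells -> FULL (clear)
  row 4: 0 empty cells -> FULL (clear)
  row 5: 6 empty cells -> not full
  row 6: 2 empty cells -> not full
Total rows cleared: 2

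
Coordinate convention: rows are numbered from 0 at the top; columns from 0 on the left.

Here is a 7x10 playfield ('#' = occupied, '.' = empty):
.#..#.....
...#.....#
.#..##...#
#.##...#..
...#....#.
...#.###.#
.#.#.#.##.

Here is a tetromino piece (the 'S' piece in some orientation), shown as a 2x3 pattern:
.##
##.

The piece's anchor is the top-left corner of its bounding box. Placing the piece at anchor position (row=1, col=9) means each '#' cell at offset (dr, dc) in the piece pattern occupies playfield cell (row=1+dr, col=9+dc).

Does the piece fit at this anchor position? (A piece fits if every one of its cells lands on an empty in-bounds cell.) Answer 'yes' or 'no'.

Answer: no

Derivation:
Check each piece cell at anchor (1, 9):
  offset (0,1) -> (1,10): out of bounds -> FAIL
  offset (0,2) -> (1,11): out of bounds -> FAIL
  offset (1,0) -> (2,9): occupied ('#') -> FAIL
  offset (1,1) -> (2,10): out of bounds -> FAIL
All cells valid: no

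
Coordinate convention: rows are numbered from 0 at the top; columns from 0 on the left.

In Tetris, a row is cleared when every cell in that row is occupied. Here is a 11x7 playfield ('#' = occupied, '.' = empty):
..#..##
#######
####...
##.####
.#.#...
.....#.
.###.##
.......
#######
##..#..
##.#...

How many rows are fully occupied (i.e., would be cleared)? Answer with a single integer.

Answer: 2

Derivation:
Check each row:
  row 0: 4 empty cells -> not full
  row 1: 0 empty cells -> FULL (clear)
  row 2: 3 empty cells -> not full
  row 3: 1 empty cell -> not full
  row 4: 5 empty cells -> not full
  row 5: 6 empty cells -> not full
  row 6: 2 empty cells -> not full
  row 7: 7 empty cells -> not full
  row 8: 0 empty cells -> FULL (clear)
  row 9: 4 empty cells -> not full
  row 10: 4 empty cells -> not full
Total rows cleared: 2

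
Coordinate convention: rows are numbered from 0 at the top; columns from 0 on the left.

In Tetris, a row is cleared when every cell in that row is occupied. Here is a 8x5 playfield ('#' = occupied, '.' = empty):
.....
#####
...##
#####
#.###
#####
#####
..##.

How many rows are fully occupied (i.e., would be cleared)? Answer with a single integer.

Check each row:
  row 0: 5 empty cells -> not full
  row 1: 0 empty cells -> FULL (clear)
  row 2: 3 empty cells -> not full
  row 3: 0 empty cells -> FULL (clear)
  row 4: 1 empty cell -> not full
  row 5: 0 empty cells -> FULL (clear)
  row 6: 0 empty cells -> FULL (clear)
  row 7: 3 empty cells -> not full
Total rows cleared: 4

Answer: 4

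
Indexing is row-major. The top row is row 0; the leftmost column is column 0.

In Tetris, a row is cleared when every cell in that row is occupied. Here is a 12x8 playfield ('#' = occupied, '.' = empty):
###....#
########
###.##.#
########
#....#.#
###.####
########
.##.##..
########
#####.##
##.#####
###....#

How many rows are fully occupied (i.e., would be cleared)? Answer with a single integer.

Answer: 4

Derivation:
Check each row:
  row 0: 4 empty cells -> not full
  row 1: 0 empty cells -> FULL (clear)
  row 2: 2 empty cells -> not full
  row 3: 0 empty cells -> FULL (clear)
  row 4: 5 empty cells -> not full
  row 5: 1 empty cell -> not full
  row 6: 0 empty cells -> FULL (clear)
  row 7: 4 empty cells -> not full
  row 8: 0 empty cells -> FULL (clear)
  row 9: 1 empty cell -> not full
  row 10: 1 empty cell -> not full
  row 11: 4 empty cells -> not full
Total rows cleared: 4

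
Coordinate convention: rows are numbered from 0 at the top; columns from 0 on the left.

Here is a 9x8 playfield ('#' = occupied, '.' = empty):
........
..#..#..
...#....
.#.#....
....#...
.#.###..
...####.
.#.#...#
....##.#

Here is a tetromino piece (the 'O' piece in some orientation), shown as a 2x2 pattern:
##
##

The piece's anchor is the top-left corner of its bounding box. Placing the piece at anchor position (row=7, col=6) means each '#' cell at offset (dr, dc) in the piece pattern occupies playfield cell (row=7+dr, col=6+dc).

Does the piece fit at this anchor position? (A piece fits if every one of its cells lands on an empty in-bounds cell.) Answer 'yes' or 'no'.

Answer: no

Derivation:
Check each piece cell at anchor (7, 6):
  offset (0,0) -> (7,6): empty -> OK
  offset (0,1) -> (7,7): occupied ('#') -> FAIL
  offset (1,0) -> (8,6): empty -> OK
  offset (1,1) -> (8,7): occupied ('#') -> FAIL
All cells valid: no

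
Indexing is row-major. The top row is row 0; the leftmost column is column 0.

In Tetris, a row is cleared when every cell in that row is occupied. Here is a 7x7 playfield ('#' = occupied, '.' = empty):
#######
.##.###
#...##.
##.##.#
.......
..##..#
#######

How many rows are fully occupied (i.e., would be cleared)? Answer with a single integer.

Check each row:
  row 0: 0 empty cells -> FULL (clear)
  row 1: 2 empty cells -> not full
  row 2: 4 empty cells -> not full
  row 3: 2 empty cells -> not full
  row 4: 7 empty cells -> not full
  row 5: 4 empty cells -> not full
  row 6: 0 empty cells -> FULL (clear)
Total rows cleared: 2

Answer: 2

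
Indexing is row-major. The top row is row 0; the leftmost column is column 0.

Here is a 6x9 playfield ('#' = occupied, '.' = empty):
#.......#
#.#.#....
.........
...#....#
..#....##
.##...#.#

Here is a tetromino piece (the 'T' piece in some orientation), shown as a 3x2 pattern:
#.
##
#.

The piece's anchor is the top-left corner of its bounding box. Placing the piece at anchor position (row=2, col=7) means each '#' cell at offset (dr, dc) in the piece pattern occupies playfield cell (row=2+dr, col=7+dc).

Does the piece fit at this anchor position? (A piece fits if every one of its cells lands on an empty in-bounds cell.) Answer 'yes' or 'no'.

Answer: no

Derivation:
Check each piece cell at anchor (2, 7):
  offset (0,0) -> (2,7): empty -> OK
  offset (1,0) -> (3,7): empty -> OK
  offset (1,1) -> (3,8): occupied ('#') -> FAIL
  offset (2,0) -> (4,7): occupied ('#') -> FAIL
All cells valid: no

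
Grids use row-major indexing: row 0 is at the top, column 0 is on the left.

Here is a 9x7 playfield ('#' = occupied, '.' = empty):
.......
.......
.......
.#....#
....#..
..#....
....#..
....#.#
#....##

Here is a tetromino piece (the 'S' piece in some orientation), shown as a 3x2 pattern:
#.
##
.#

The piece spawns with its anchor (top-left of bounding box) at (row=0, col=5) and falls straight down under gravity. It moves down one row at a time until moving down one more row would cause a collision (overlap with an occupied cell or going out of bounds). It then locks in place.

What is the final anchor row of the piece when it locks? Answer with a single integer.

Answer: 0

Derivation:
Spawn at (row=0, col=5). Try each row:
  row 0: fits
  row 1: blocked -> lock at row 0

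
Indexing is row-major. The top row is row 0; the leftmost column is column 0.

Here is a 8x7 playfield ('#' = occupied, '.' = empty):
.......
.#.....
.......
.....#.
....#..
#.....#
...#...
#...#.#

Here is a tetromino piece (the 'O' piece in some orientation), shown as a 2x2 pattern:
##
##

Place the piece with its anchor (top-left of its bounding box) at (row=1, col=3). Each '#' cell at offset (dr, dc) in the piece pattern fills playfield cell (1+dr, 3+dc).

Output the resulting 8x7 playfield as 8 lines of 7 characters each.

Fill (1+0,3+0) = (1,3)
Fill (1+0,3+1) = (1,4)
Fill (1+1,3+0) = (2,3)
Fill (1+1,3+1) = (2,4)

Answer: .......
.#.##..
...##..
.....#.
....#..
#.....#
...#...
#...#.#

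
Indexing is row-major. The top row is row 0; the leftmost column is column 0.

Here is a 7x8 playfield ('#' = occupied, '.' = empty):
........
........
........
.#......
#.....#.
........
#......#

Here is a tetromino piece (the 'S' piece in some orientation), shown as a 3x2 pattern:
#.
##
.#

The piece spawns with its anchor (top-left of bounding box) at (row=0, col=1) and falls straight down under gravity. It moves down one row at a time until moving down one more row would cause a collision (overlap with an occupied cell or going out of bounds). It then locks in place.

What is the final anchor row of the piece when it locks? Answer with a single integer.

Answer: 1

Derivation:
Spawn at (row=0, col=1). Try each row:
  row 0: fits
  row 1: fits
  row 2: blocked -> lock at row 1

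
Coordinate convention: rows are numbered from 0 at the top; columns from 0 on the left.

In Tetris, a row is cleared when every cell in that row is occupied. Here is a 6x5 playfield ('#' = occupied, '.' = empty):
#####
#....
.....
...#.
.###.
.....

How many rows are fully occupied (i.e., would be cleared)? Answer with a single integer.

Check each row:
  row 0: 0 empty cells -> FULL (clear)
  row 1: 4 empty cells -> not full
  row 2: 5 empty cells -> not full
  row 3: 4 empty cells -> not full
  row 4: 2 empty cells -> not full
  row 5: 5 empty cells -> not full
Total rows cleared: 1

Answer: 1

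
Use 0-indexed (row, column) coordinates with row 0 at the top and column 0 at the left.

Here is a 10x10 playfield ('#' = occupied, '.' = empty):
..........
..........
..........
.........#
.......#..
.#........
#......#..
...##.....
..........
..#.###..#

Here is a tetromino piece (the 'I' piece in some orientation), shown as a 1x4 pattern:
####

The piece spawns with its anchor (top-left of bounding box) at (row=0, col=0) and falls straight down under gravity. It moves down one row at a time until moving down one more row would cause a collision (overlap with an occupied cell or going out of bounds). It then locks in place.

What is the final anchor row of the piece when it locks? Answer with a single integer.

Spawn at (row=0, col=0). Try each row:
  row 0: fits
  row 1: fits
  row 2: fits
  row 3: fits
  row 4: fits
  row 5: blocked -> lock at row 4

Answer: 4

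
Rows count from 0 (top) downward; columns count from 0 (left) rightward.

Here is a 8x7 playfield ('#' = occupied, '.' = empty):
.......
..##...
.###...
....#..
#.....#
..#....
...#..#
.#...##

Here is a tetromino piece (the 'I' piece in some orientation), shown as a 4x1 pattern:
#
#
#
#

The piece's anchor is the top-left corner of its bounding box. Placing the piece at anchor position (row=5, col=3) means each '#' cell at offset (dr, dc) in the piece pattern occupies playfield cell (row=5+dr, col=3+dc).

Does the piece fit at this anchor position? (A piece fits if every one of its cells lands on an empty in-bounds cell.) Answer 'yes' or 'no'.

Check each piece cell at anchor (5, 3):
  offset (0,0) -> (5,3): empty -> OK
  offset (1,0) -> (6,3): occupied ('#') -> FAIL
  offset (2,0) -> (7,3): empty -> OK
  offset (3,0) -> (8,3): out of bounds -> FAIL
All cells valid: no

Answer: no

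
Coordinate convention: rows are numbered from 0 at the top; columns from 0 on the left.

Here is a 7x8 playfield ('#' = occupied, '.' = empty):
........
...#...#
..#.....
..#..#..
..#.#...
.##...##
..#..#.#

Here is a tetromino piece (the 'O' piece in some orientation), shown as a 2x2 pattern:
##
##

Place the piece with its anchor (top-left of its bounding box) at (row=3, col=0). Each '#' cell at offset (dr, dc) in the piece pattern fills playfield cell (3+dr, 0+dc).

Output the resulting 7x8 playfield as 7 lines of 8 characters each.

Answer: ........
...#...#
..#.....
###..#..
###.#...
.##...##
..#..#.#

Derivation:
Fill (3+0,0+0) = (3,0)
Fill (3+0,0+1) = (3,1)
Fill (3+1,0+0) = (4,0)
Fill (3+1,0+1) = (4,1)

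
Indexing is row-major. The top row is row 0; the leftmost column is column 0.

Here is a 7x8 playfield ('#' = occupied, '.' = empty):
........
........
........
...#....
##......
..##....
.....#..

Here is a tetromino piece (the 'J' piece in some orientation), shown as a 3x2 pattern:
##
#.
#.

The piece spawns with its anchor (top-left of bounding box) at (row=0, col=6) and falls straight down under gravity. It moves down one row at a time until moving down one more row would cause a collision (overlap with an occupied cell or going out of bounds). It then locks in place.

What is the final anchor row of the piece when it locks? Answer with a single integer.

Spawn at (row=0, col=6). Try each row:
  row 0: fits
  row 1: fits
  row 2: fits
  row 3: fits
  row 4: fits
  row 5: blocked -> lock at row 4

Answer: 4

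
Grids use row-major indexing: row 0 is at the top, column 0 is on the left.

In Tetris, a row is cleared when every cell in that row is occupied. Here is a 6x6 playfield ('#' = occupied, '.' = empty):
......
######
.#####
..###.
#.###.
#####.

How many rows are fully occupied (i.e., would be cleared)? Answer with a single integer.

Answer: 1

Derivation:
Check each row:
  row 0: 6 empty cells -> not full
  row 1: 0 empty cells -> FULL (clear)
  row 2: 1 empty cell -> not full
  row 3: 3 empty cells -> not full
  row 4: 2 empty cells -> not full
  row 5: 1 empty cell -> not full
Total rows cleared: 1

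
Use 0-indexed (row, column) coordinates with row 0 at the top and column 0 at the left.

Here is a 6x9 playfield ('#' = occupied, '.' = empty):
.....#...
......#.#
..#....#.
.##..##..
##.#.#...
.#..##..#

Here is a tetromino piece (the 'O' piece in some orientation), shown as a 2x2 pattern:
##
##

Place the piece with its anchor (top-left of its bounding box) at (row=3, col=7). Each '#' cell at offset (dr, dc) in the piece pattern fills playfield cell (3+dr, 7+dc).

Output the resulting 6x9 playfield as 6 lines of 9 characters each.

Answer: .....#...
......#.#
..#....#.
.##..####
##.#.#.##
.#..##..#

Derivation:
Fill (3+0,7+0) = (3,7)
Fill (3+0,7+1) = (3,8)
Fill (3+1,7+0) = (4,7)
Fill (3+1,7+1) = (4,8)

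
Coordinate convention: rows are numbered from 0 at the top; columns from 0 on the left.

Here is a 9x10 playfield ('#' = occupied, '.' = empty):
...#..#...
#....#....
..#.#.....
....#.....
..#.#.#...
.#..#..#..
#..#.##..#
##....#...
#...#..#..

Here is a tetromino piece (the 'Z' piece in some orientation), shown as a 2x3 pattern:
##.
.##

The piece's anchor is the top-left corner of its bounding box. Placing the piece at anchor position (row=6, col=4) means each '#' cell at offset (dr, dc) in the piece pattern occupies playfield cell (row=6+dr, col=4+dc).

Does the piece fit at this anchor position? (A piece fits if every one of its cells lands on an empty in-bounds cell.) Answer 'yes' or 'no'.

Answer: no

Derivation:
Check each piece cell at anchor (6, 4):
  offset (0,0) -> (6,4): empty -> OK
  offset (0,1) -> (6,5): occupied ('#') -> FAIL
  offset (1,1) -> (7,5): empty -> OK
  offset (1,2) -> (7,6): occupied ('#') -> FAIL
All cells valid: no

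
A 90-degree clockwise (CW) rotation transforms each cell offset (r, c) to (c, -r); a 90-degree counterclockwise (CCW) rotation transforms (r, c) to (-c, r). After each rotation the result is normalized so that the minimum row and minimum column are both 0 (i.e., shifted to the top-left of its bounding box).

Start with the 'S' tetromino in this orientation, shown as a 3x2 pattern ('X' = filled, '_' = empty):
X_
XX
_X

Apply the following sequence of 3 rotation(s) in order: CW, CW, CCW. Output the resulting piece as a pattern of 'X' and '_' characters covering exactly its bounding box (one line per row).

Start:
X_
XX
_X
After rotation 1 (CW):
_XX
XX_
After rotation 2 (CW):
X_
XX
_X
After rotation 3 (CCW):
_XX
XX_

Answer: _XX
XX_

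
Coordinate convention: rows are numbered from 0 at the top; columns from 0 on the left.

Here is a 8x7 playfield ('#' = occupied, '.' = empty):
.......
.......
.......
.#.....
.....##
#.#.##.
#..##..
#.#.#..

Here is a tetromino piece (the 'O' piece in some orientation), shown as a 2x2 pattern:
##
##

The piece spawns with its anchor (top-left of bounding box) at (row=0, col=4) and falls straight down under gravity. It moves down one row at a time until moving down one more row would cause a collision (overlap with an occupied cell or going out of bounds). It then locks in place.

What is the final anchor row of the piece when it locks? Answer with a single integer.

Answer: 2

Derivation:
Spawn at (row=0, col=4). Try each row:
  row 0: fits
  row 1: fits
  row 2: fits
  row 3: blocked -> lock at row 2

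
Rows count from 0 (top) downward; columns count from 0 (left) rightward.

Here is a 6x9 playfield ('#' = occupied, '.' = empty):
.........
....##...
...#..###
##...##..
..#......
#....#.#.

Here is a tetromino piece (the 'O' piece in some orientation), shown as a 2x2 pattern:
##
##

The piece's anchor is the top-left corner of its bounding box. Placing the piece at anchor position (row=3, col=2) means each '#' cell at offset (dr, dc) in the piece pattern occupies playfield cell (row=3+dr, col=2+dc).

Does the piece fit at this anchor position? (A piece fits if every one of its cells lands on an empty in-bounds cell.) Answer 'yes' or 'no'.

Check each piece cell at anchor (3, 2):
  offset (0,0) -> (3,2): empty -> OK
  offset (0,1) -> (3,3): empty -> OK
  offset (1,0) -> (4,2): occupied ('#') -> FAIL
  offset (1,1) -> (4,3): empty -> OK
All cells valid: no

Answer: no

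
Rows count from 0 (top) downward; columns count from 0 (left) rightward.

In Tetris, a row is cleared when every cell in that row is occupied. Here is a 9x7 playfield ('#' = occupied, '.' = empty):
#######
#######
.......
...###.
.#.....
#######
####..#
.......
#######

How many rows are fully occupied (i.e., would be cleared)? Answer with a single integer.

Check each row:
  row 0: 0 empty cells -> FULL (clear)
  row 1: 0 empty cells -> FULL (clear)
  row 2: 7 empty cells -> not full
  row 3: 4 empty cells -> not full
  row 4: 6 empty cells -> not full
  row 5: 0 empty cells -> FULL (clear)
  row 6: 2 empty cells -> not full
  row 7: 7 empty cells -> not full
  row 8: 0 empty cells -> FULL (clear)
Total rows cleared: 4

Answer: 4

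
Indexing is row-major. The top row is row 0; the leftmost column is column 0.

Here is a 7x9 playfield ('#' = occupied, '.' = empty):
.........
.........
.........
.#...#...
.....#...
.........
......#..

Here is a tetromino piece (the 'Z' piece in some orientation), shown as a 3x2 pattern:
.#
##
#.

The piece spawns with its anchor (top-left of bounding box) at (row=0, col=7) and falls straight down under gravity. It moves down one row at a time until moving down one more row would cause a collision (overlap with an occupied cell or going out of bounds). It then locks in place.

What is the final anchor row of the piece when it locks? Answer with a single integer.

Spawn at (row=0, col=7). Try each row:
  row 0: fits
  row 1: fits
  row 2: fits
  row 3: fits
  row 4: fits
  row 5: blocked -> lock at row 4

Answer: 4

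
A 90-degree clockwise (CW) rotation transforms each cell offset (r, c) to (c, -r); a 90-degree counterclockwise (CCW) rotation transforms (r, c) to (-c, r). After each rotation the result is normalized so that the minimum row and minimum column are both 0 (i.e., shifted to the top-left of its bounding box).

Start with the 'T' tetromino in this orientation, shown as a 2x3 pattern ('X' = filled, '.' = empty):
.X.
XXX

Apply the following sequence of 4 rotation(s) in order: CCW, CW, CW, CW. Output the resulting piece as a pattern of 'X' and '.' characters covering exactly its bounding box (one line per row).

Answer: XXX
.X.

Derivation:
Start:
.X.
XXX
After rotation 1 (CCW):
.X
XX
.X
After rotation 2 (CW):
.X.
XXX
After rotation 3 (CW):
X.
XX
X.
After rotation 4 (CW):
XXX
.X.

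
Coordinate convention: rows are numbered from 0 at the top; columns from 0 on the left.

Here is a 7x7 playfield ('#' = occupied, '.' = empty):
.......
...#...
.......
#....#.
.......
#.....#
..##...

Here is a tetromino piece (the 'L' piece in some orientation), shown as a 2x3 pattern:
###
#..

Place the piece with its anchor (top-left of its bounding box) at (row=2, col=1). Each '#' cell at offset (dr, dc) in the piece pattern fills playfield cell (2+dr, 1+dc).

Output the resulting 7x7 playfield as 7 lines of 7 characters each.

Answer: .......
...#...
.###...
##...#.
.......
#.....#
..##...

Derivation:
Fill (2+0,1+0) = (2,1)
Fill (2+0,1+1) = (2,2)
Fill (2+0,1+2) = (2,3)
Fill (2+1,1+0) = (3,1)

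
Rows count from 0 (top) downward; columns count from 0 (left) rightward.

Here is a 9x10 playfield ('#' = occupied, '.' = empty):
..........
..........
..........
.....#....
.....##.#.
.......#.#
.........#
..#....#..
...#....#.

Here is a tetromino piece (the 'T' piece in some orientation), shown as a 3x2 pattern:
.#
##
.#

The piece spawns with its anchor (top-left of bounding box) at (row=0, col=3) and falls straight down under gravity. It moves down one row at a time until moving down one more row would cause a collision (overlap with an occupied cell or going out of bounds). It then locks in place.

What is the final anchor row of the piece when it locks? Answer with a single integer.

Answer: 6

Derivation:
Spawn at (row=0, col=3). Try each row:
  row 0: fits
  row 1: fits
  row 2: fits
  row 3: fits
  row 4: fits
  row 5: fits
  row 6: fits
  row 7: blocked -> lock at row 6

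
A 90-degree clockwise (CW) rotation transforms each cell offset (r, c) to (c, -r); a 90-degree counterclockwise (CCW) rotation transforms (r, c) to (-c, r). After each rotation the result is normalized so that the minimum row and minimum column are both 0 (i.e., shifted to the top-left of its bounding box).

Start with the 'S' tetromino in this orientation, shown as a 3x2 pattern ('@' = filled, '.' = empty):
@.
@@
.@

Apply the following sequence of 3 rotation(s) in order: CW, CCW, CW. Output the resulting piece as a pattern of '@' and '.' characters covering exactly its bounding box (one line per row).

Start:
@.
@@
.@
After rotation 1 (CW):
.@@
@@.
After rotation 2 (CCW):
@.
@@
.@
After rotation 3 (CW):
.@@
@@.

Answer: .@@
@@.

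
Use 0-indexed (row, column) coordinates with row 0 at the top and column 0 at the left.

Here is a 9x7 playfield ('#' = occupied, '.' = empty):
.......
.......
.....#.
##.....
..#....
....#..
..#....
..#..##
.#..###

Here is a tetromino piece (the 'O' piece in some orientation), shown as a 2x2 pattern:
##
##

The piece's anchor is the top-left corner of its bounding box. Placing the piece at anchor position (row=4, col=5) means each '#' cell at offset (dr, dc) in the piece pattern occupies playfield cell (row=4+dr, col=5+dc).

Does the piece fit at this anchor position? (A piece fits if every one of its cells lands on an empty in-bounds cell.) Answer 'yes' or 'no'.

Check each piece cell at anchor (4, 5):
  offset (0,0) -> (4,5): empty -> OK
  offset (0,1) -> (4,6): empty -> OK
  offset (1,0) -> (5,5): empty -> OK
  offset (1,1) -> (5,6): empty -> OK
All cells valid: yes

Answer: yes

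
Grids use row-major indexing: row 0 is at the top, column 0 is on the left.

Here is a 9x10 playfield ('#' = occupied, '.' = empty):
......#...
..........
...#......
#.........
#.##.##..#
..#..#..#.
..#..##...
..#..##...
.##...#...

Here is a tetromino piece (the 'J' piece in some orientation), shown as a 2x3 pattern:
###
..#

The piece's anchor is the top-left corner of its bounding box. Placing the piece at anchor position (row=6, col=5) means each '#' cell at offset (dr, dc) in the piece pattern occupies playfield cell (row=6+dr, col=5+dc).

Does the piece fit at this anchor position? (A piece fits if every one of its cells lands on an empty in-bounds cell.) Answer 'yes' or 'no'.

Check each piece cell at anchor (6, 5):
  offset (0,0) -> (6,5): occupied ('#') -> FAIL
  offset (0,1) -> (6,6): occupied ('#') -> FAIL
  offset (0,2) -> (6,7): empty -> OK
  offset (1,2) -> (7,7): empty -> OK
All cells valid: no

Answer: no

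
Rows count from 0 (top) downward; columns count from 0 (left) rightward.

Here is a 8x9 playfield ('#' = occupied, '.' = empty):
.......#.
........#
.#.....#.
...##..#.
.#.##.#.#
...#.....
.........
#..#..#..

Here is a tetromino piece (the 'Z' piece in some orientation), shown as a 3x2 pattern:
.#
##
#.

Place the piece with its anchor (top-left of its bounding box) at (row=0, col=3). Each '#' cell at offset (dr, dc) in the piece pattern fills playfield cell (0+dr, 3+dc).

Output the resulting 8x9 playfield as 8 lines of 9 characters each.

Fill (0+0,3+1) = (0,4)
Fill (0+1,3+0) = (1,3)
Fill (0+1,3+1) = (1,4)
Fill (0+2,3+0) = (2,3)

Answer: ....#..#.
...##...#
.#.#...#.
...##..#.
.#.##.#.#
...#.....
.........
#..#..#..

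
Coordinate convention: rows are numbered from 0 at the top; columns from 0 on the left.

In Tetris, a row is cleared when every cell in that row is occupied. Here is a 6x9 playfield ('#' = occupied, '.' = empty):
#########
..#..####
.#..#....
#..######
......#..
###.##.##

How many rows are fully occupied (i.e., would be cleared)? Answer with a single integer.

Check each row:
  row 0: 0 empty cells -> FULL (clear)
  row 1: 4 empty cells -> not full
  row 2: 7 empty cells -> not full
  row 3: 2 empty cells -> not full
  row 4: 8 empty cells -> not full
  row 5: 2 empty cells -> not full
Total rows cleared: 1

Answer: 1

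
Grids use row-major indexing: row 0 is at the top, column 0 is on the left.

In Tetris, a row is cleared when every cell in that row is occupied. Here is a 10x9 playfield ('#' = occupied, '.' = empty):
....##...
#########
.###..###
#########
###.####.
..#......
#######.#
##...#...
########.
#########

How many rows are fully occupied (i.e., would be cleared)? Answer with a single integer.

Answer: 3

Derivation:
Check each row:
  row 0: 7 empty cells -> not full
  row 1: 0 empty cells -> FULL (clear)
  row 2: 3 empty cells -> not full
  row 3: 0 empty cells -> FULL (clear)
  row 4: 2 empty cells -> not full
  row 5: 8 empty cells -> not full
  row 6: 1 empty cell -> not full
  row 7: 6 empty cells -> not full
  row 8: 1 empty cell -> not full
  row 9: 0 empty cells -> FULL (clear)
Total rows cleared: 3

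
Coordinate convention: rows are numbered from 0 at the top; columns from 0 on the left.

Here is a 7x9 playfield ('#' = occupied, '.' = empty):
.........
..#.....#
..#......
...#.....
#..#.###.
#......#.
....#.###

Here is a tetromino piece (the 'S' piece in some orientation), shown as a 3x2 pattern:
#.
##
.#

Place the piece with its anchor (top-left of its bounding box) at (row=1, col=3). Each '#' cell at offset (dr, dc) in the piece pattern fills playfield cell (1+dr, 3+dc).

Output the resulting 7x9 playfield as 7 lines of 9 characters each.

Fill (1+0,3+0) = (1,3)
Fill (1+1,3+0) = (2,3)
Fill (1+1,3+1) = (2,4)
Fill (1+2,3+1) = (3,4)

Answer: .........
..##....#
..###....
...##....
#..#.###.
#......#.
....#.###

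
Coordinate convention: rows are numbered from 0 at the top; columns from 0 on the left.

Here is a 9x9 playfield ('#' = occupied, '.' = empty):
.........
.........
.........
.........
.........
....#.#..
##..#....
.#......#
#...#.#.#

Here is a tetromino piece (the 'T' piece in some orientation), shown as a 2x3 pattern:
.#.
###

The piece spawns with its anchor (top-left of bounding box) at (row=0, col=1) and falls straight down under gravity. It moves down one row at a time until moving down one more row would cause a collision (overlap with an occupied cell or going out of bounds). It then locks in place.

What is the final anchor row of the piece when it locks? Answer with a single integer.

Spawn at (row=0, col=1). Try each row:
  row 0: fits
  row 1: fits
  row 2: fits
  row 3: fits
  row 4: fits
  row 5: blocked -> lock at row 4

Answer: 4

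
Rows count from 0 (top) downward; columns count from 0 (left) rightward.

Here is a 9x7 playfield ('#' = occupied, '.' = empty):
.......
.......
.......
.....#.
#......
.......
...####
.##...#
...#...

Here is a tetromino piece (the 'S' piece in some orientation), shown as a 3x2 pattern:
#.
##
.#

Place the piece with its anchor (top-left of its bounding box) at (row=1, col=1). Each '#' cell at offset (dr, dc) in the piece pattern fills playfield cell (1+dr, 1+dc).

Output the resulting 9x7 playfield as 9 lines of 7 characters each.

Answer: .......
.#.....
.##....
..#..#.
#......
.......
...####
.##...#
...#...

Derivation:
Fill (1+0,1+0) = (1,1)
Fill (1+1,1+0) = (2,1)
Fill (1+1,1+1) = (2,2)
Fill (1+2,1+1) = (3,2)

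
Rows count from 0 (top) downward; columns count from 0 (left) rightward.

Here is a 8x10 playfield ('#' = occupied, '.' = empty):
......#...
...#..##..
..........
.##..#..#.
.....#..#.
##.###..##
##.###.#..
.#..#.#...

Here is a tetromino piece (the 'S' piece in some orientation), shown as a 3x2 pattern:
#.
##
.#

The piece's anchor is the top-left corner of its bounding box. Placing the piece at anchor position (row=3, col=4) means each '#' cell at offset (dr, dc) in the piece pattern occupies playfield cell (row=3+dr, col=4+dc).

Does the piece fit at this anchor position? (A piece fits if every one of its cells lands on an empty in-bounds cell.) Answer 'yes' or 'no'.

Check each piece cell at anchor (3, 4):
  offset (0,0) -> (3,4): empty -> OK
  offset (1,0) -> (4,4): empty -> OK
  offset (1,1) -> (4,5): occupied ('#') -> FAIL
  offset (2,1) -> (5,5): occupied ('#') -> FAIL
All cells valid: no

Answer: no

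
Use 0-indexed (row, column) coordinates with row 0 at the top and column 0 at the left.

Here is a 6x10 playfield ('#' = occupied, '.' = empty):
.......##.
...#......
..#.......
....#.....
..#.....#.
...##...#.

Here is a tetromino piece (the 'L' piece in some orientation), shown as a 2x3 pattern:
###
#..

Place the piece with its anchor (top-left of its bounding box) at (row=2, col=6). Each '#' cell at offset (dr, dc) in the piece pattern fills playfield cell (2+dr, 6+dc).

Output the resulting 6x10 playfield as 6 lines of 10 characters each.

Fill (2+0,6+0) = (2,6)
Fill (2+0,6+1) = (2,7)
Fill (2+0,6+2) = (2,8)
Fill (2+1,6+0) = (3,6)

Answer: .......##.
...#......
..#...###.
....#.#...
..#.....#.
...##...#.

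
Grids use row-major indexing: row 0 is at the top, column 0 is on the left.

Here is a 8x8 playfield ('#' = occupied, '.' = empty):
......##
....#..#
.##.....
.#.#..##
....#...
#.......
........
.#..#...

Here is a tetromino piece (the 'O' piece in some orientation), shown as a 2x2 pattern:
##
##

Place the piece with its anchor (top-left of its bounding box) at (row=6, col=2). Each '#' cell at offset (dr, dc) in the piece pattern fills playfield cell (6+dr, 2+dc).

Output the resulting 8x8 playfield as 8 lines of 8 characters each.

Answer: ......##
....#..#
.##.....
.#.#..##
....#...
#.......
..##....
.####...

Derivation:
Fill (6+0,2+0) = (6,2)
Fill (6+0,2+1) = (6,3)
Fill (6+1,2+0) = (7,2)
Fill (6+1,2+1) = (7,3)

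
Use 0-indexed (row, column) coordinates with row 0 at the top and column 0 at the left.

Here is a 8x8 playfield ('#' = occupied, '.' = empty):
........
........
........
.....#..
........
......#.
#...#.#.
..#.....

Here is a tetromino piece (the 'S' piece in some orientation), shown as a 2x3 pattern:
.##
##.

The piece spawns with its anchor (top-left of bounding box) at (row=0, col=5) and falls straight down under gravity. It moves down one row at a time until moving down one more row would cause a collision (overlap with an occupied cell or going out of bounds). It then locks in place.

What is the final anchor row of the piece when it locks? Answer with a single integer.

Spawn at (row=0, col=5). Try each row:
  row 0: fits
  row 1: fits
  row 2: blocked -> lock at row 1

Answer: 1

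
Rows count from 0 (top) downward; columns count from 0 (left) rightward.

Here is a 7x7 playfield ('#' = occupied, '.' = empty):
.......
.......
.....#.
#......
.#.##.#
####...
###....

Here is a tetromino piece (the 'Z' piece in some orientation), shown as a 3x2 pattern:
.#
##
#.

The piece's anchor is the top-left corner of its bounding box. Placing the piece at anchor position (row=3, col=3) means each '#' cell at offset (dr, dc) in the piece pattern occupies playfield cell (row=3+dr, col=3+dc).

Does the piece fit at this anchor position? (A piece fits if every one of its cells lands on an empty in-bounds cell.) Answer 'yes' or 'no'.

Answer: no

Derivation:
Check each piece cell at anchor (3, 3):
  offset (0,1) -> (3,4): empty -> OK
  offset (1,0) -> (4,3): occupied ('#') -> FAIL
  offset (1,1) -> (4,4): occupied ('#') -> FAIL
  offset (2,0) -> (5,3): occupied ('#') -> FAIL
All cells valid: no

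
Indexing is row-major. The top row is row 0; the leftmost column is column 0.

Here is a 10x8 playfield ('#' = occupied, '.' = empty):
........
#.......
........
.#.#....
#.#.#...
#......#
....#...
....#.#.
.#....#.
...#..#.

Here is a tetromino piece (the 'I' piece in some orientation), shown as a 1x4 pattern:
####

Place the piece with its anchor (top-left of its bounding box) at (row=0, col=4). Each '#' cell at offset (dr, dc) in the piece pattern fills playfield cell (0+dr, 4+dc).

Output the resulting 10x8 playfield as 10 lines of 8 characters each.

Answer: ....####
#.......
........
.#.#....
#.#.#...
#......#
....#...
....#.#.
.#....#.
...#..#.

Derivation:
Fill (0+0,4+0) = (0,4)
Fill (0+0,4+1) = (0,5)
Fill (0+0,4+2) = (0,6)
Fill (0+0,4+3) = (0,7)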